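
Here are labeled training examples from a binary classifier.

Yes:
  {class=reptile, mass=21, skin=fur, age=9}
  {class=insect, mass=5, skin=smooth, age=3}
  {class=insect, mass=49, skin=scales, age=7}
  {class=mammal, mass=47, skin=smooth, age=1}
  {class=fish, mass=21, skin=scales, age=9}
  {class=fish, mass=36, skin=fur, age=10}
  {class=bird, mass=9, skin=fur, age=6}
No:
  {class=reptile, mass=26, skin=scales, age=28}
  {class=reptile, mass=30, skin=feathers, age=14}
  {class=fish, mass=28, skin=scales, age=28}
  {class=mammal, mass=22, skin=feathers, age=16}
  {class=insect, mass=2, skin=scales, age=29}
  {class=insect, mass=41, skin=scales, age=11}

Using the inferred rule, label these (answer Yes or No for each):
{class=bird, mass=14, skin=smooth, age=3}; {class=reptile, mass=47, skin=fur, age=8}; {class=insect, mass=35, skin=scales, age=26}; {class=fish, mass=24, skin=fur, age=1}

Yes, Yes, No, Yes

Rule: age ≤ 10. This holds for each 'Yes' example and fails for each 'No' one.
{class=bird, mass=14, skin=smooth, age=3}: age = 3 — checks out, so Yes. {class=reptile, mass=47, skin=fur, age=8}: age = 8 — checks out, so Yes. {class=insect, mass=35, skin=scales, age=26}: age = 26 — doesn't qualify, so No. {class=fish, mass=24, skin=fur, age=1}: age = 1 — checks out, so Yes.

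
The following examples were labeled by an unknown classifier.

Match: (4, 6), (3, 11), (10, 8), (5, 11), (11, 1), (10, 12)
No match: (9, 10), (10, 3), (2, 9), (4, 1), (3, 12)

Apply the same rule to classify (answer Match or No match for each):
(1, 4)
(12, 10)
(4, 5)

No match, Match, No match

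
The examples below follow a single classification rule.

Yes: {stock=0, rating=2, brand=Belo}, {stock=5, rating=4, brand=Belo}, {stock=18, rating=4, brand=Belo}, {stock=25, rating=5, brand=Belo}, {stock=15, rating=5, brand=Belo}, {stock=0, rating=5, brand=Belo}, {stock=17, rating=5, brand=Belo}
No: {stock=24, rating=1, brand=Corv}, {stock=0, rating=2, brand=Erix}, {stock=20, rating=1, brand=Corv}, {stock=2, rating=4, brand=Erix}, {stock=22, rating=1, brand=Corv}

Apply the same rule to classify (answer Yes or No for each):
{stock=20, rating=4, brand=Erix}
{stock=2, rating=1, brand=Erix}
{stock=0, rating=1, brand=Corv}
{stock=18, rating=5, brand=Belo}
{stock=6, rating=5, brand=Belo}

No, No, No, Yes, Yes

All 'Yes' examples share one property — brand is Belo — and every 'No' example lacks it.
No: {stock=20, rating=4, brand=Erix}, since brand is Erix.
No: {stock=2, rating=1, brand=Erix}, since brand is Erix.
No: {stock=0, rating=1, brand=Corv}, since brand is Corv.
Yes: {stock=18, rating=5, brand=Belo}, since brand is Belo.
Yes: {stock=6, rating=5, brand=Belo}, since brand is Belo.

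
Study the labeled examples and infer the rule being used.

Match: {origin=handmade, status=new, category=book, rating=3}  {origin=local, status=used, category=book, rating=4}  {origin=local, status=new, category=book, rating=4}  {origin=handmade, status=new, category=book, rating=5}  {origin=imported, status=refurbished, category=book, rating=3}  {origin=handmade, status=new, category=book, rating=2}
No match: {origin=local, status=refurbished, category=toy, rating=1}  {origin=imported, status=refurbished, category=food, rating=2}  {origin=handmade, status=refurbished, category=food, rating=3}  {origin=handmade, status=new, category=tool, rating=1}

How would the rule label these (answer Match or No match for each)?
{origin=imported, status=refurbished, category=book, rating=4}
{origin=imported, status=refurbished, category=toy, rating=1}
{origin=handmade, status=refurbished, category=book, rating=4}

A rule that fits every label: category is book — true of each 'Match' example, false of each 'No match' one.
{origin=imported, status=refurbished, category=book, rating=4} — category is book, hence Match.
{origin=imported, status=refurbished, category=toy, rating=1} — category is toy, hence No match.
{origin=handmade, status=refurbished, category=book, rating=4} — category is book, hence Match.

Match, No match, Match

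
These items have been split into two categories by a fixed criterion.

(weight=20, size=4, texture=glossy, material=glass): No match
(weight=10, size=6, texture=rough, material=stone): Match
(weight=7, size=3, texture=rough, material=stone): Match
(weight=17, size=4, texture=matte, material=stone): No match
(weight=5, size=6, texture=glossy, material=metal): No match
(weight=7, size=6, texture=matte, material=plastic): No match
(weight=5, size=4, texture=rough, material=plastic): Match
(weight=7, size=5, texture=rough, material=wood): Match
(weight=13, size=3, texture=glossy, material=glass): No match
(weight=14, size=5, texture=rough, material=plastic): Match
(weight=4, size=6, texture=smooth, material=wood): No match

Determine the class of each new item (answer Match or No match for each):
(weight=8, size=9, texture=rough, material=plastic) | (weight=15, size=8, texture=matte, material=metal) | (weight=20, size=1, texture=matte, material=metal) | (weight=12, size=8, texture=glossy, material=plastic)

Looking at the examples, the only property every 'Match' case has and every 'No match' case lacks is: texture is rough.
(weight=8, size=9, texture=rough, material=plastic): texture is rough — matches, so Match.
(weight=15, size=8, texture=matte, material=metal): texture is matte — fails the rule, so No match.
(weight=20, size=1, texture=matte, material=metal): texture is matte — fails the rule, so No match.
(weight=12, size=8, texture=glossy, material=plastic): texture is glossy — fails the rule, so No match.

Match, No match, No match, No match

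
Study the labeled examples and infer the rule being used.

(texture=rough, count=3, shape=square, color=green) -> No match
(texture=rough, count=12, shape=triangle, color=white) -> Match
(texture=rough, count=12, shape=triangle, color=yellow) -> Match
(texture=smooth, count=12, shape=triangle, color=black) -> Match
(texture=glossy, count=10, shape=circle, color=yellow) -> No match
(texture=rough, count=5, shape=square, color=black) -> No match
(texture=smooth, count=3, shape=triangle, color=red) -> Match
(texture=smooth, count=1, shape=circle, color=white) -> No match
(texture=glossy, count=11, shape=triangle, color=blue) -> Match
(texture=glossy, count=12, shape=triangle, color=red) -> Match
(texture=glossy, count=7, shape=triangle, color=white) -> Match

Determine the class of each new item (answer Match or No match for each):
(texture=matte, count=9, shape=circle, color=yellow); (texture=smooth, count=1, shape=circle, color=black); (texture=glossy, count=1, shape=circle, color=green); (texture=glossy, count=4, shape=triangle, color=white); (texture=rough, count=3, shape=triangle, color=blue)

No match, No match, No match, Match, Match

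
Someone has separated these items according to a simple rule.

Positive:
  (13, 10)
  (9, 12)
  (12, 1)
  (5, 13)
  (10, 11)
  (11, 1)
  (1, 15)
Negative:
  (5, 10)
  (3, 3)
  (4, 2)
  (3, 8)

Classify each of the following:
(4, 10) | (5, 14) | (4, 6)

Negative, Positive, Negative

The rule appears to be: max ≥ 11.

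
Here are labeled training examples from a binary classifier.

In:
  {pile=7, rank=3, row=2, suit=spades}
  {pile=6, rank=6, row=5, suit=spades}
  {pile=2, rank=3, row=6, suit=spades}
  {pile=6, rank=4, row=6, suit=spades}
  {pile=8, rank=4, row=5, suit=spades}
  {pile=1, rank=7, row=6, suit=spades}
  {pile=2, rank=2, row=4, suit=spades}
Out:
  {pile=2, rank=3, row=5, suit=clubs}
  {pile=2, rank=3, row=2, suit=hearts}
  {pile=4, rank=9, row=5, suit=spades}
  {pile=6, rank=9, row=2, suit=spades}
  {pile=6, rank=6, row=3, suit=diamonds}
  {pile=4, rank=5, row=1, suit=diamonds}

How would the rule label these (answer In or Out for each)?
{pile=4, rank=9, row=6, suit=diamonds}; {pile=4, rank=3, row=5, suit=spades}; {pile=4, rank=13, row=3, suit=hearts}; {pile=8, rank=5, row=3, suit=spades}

One predicate separates the groups cleanly: suit is spades AND rank ≤ 7.
{pile=4, rank=9, row=6, suit=diamonds} → suit is diamonds, rank = 9 → Out.
{pile=4, rank=3, row=5, suit=spades} → suit is spades, rank = 3 → In.
{pile=4, rank=13, row=3, suit=hearts} → suit is hearts, rank = 13 → Out.
{pile=8, rank=5, row=3, suit=spades} → suit is spades, rank = 5 → In.

Out, In, Out, In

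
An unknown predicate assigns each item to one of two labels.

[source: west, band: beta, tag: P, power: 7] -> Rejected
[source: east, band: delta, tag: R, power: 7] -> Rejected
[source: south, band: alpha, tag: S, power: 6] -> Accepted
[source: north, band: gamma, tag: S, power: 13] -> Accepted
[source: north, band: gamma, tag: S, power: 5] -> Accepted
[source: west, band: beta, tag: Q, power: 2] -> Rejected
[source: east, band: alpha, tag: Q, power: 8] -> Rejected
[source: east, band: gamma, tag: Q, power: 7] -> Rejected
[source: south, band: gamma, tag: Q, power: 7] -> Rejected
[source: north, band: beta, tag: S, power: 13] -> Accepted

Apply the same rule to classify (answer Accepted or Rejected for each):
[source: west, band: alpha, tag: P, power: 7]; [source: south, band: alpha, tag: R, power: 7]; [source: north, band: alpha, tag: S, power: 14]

Every 'Accepted' example satisfies: tag is S. None of the 'Rejected' examples do.
[source: west, band: alpha, tag: P, power: 7] → tag is P → Rejected.
[source: south, band: alpha, tag: R, power: 7] → tag is R → Rejected.
[source: north, band: alpha, tag: S, power: 14] → tag is S → Accepted.

Rejected, Rejected, Accepted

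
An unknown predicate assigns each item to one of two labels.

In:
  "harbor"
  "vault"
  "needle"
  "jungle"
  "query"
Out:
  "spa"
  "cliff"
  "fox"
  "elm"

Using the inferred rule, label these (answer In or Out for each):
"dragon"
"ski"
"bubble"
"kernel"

In, Out, In, In

'In' ⟺ has ≥ 2 vowels.
"dragon" — 2 vowels, hence In.
"ski" — 1 vowel, hence Out.
"bubble" — 2 vowels, hence In.
"kernel" — 2 vowels, hence In.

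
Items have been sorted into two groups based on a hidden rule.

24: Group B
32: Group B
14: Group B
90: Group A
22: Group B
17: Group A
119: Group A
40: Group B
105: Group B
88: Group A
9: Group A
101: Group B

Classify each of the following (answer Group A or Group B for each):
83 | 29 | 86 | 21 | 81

Group A, Group A, Group A, Group B, Group A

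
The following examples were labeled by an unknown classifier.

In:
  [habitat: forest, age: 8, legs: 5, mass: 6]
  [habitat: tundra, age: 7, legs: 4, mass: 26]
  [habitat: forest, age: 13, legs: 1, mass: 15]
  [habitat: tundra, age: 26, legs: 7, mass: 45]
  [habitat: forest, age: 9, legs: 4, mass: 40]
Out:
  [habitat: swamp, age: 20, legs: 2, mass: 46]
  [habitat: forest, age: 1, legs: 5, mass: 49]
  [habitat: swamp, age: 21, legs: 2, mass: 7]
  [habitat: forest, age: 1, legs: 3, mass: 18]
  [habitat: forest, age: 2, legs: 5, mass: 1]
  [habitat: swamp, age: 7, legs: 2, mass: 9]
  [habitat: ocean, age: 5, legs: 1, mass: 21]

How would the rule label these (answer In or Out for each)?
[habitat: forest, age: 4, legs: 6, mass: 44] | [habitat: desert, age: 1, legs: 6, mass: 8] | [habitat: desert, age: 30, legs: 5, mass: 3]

The common property of the 'In' items is: age ≥ 7 AND legs ≠ 2. No 'Out' item has it.

Out, Out, In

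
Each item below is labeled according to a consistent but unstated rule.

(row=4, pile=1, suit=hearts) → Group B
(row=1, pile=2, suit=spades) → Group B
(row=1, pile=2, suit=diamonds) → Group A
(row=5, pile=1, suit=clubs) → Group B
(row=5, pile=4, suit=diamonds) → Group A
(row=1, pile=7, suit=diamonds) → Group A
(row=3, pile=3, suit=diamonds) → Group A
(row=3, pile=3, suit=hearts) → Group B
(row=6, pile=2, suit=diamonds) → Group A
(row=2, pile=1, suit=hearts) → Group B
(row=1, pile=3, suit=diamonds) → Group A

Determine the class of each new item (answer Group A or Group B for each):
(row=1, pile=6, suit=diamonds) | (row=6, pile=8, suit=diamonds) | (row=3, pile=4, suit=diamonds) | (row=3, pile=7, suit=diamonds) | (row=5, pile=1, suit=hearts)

Looking at the examples, the only property every 'Group A' case has and every 'Group B' case lacks is: suit is diamonds.

Group A, Group A, Group A, Group A, Group B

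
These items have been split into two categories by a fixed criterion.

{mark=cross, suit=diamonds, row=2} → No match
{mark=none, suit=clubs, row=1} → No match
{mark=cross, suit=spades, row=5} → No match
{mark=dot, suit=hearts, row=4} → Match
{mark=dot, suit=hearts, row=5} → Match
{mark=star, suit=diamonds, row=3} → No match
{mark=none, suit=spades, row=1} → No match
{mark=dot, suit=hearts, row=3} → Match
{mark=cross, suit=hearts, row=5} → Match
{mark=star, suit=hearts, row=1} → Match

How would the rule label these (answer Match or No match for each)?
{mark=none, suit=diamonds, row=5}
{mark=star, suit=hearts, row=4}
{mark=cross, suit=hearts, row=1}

Checking candidate rules against both groups, what survives is: suit is hearts.
{mark=none, suit=diamonds, row=5}: suit is diamonds — fails the rule, so No match. {mark=star, suit=hearts, row=4}: suit is hearts — fits, so Match. {mark=cross, suit=hearts, row=1}: suit is hearts — fits, so Match.

No match, Match, Match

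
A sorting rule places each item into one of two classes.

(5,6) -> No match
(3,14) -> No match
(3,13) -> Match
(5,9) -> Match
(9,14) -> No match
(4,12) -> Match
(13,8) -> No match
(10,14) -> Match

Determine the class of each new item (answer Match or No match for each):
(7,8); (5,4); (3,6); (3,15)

No match, No match, No match, Match

A rule that fits every label: sum is even — true of each 'Match' example, false of each 'No match' one.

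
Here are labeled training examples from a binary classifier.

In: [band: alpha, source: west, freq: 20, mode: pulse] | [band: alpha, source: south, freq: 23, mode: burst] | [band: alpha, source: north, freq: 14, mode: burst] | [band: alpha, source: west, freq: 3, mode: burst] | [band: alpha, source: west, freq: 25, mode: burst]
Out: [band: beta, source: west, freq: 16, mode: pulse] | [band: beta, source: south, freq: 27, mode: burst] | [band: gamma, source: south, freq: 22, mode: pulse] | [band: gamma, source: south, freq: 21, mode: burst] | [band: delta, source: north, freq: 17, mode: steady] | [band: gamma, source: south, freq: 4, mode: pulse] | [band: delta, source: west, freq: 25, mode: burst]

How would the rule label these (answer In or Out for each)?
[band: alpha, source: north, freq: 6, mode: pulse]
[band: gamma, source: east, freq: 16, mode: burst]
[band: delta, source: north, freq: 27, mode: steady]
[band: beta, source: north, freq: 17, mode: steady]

Every 'In' example satisfies: band is alpha. None of the 'Out' examples do.
In: [band: alpha, source: north, freq: 6, mode: pulse], since band is alpha. Out: [band: gamma, source: east, freq: 16, mode: burst], since band is gamma. Out: [band: delta, source: north, freq: 27, mode: steady], since band is delta. Out: [band: beta, source: north, freq: 17, mode: steady], since band is beta.

In, Out, Out, Out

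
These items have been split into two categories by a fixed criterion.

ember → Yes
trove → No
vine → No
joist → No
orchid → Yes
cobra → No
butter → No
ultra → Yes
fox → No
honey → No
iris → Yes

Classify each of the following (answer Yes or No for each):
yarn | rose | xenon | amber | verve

One predicate separates the groups cleanly: starts with a vowel.
yarn: starts with 'y' — does not fit, so No.
rose: starts with 'r' — does not fit, so No.
xenon: starts with 'x' — does not fit, so No.
amber: starts with 'a' — passes, so Yes.
verve: starts with 'v' — does not fit, so No.

No, No, No, Yes, No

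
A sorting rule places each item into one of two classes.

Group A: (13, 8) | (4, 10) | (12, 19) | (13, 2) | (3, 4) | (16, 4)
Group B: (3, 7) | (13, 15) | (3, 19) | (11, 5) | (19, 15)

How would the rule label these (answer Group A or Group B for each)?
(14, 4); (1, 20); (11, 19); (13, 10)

Group A, Group A, Group B, Group A

The classifier is using: product is even.
(14, 4): 14·4 = 56 — qualifies, so Group A.
(1, 20): 1·20 = 20 — qualifies, so Group A.
(11, 19): 11·19 = 209 — does not pass, so Group B.
(13, 10): 13·10 = 130 — qualifies, so Group A.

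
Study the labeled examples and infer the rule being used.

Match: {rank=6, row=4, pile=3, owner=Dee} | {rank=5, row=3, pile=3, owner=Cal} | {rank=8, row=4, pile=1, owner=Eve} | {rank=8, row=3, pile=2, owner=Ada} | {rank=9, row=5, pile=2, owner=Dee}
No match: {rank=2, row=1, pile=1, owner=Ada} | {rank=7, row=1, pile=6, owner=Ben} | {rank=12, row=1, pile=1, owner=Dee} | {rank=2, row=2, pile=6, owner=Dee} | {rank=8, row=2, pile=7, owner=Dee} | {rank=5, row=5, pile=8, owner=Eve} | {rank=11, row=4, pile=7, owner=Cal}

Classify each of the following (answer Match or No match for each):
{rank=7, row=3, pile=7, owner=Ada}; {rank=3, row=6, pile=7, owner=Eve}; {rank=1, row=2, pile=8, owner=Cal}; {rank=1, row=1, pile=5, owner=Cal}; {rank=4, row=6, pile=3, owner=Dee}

Every 'Match' example satisfies: pile ≤ 3 AND row ≥ 2. None of the 'No match' examples do.

No match, No match, No match, No match, Match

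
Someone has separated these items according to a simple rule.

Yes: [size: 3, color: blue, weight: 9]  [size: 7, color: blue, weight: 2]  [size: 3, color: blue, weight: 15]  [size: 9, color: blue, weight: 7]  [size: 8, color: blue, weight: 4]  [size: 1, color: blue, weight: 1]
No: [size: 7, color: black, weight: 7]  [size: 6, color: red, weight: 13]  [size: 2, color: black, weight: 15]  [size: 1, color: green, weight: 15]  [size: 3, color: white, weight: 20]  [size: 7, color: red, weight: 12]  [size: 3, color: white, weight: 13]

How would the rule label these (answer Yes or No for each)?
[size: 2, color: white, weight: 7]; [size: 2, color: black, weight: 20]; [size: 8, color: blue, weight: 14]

The rule appears to be: color is blue.
[size: 2, color: white, weight: 7]: color is white — fails the rule, so No. [size: 2, color: black, weight: 20]: color is black — fails the rule, so No. [size: 8, color: blue, weight: 14]: color is blue — qualifies, so Yes.

No, No, Yes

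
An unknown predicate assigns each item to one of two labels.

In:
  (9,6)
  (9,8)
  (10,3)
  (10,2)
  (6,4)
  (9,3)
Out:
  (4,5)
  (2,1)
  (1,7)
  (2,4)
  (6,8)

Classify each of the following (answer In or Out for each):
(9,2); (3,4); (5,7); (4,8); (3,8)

Rule: first > second AND sum ≥ 6. This holds for each 'In' example and fails for each 'Out' one.
(9,2): 9 > 2, 9+2 = 11, checks out → In. (3,4): 3 < 4, 3+4 = 7, does not fit → Out. (5,7): 5 < 7, 5+7 = 12, does not fit → Out. (4,8): 4 < 8, 4+8 = 12, does not fit → Out. (3,8): 3 < 8, 3+8 = 11, does not fit → Out.

In, Out, Out, Out, Out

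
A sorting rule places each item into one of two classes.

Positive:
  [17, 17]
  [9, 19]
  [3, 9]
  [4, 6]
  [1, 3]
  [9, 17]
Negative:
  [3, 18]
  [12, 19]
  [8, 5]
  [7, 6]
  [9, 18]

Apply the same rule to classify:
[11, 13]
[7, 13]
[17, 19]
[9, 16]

Comparing the two groups points to one rule — sum is even.
[11, 13]: 11+13 = 24, qualifies → Positive. [7, 13]: 7+13 = 20, qualifies → Positive. [17, 19]: 17+19 = 36, qualifies → Positive. [9, 16]: 9+16 = 25, fails this test → Negative.

Positive, Positive, Positive, Negative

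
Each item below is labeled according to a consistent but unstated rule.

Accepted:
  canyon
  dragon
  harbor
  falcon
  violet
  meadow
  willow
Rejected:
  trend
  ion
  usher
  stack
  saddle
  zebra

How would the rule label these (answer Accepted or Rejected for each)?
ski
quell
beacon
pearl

'Accepted' ⟺ even length AND contains 'o'.
ski — length 3, no 'o', hence Rejected.
quell — length 5, no 'o', hence Rejected.
beacon — length 6, has 'o', hence Accepted.
pearl — length 5, no 'o', hence Rejected.

Rejected, Rejected, Accepted, Rejected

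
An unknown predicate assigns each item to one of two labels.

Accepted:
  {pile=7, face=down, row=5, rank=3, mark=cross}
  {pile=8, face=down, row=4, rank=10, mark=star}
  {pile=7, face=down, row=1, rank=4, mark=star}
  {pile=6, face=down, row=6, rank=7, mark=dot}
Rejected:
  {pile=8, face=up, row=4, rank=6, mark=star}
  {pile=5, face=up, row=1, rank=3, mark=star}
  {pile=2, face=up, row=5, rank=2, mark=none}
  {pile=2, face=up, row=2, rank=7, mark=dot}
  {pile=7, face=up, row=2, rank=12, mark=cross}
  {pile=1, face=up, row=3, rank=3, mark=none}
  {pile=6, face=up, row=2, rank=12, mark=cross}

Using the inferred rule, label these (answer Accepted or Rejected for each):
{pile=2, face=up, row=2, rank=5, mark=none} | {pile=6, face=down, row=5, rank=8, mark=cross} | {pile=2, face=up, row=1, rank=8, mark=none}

The rule appears to be: face is down.
{pile=2, face=up, row=2, rank=5, mark=none} — face is up, hence Rejected. {pile=6, face=down, row=5, rank=8, mark=cross} — face is down, hence Accepted. {pile=2, face=up, row=1, rank=8, mark=none} — face is up, hence Rejected.

Rejected, Accepted, Rejected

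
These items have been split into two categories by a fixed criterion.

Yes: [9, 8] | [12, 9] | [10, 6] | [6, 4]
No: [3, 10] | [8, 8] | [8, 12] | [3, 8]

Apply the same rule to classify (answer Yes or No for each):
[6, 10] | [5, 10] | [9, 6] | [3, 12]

No, No, Yes, No

The classifier is using: first > second.
[6, 10]: 6 < 10 — fails the rule, so No.
[5, 10]: 5 < 10 — fails the rule, so No.
[9, 6]: 9 > 6 — has this property, so Yes.
[3, 12]: 3 < 12 — fails the rule, so No.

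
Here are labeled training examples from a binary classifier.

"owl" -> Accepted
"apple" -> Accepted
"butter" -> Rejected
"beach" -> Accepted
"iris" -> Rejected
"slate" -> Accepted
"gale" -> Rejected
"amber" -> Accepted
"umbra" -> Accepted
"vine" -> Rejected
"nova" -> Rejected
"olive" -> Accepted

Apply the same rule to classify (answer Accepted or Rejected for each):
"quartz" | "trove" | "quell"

Checking candidate rules against both groups, what survives is: odd length.
"quartz" → length 6 → Rejected.
"trove" → length 5 → Accepted.
"quell" → length 5 → Accepted.

Rejected, Accepted, Accepted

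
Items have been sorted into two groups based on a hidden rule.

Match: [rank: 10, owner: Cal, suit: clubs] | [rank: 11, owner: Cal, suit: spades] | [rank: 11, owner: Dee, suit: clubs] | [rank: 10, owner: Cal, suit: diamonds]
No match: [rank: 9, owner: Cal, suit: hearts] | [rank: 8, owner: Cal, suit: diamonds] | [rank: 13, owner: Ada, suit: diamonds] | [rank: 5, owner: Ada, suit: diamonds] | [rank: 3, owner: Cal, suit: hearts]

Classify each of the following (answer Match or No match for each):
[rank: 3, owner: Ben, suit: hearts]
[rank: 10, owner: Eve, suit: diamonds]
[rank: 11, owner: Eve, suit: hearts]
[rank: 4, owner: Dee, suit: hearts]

The rule appears to be: rank ≥ 10 AND rank ≤ 11.
[rank: 3, owner: Ben, suit: hearts]: No match (rank = 3). [rank: 10, owner: Eve, suit: diamonds]: Match (rank = 10). [rank: 11, owner: Eve, suit: hearts]: Match (rank = 11). [rank: 4, owner: Dee, suit: hearts]: No match (rank = 4).

No match, Match, Match, No match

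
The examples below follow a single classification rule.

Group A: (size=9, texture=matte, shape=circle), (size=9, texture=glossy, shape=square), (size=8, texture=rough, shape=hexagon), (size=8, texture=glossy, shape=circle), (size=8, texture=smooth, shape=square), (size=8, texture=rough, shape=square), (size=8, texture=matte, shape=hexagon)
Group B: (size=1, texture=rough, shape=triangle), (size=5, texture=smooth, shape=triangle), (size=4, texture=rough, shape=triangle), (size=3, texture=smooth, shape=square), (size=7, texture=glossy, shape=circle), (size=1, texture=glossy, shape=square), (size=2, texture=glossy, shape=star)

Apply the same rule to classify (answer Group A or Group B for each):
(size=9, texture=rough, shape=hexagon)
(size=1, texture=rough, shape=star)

Group A, Group B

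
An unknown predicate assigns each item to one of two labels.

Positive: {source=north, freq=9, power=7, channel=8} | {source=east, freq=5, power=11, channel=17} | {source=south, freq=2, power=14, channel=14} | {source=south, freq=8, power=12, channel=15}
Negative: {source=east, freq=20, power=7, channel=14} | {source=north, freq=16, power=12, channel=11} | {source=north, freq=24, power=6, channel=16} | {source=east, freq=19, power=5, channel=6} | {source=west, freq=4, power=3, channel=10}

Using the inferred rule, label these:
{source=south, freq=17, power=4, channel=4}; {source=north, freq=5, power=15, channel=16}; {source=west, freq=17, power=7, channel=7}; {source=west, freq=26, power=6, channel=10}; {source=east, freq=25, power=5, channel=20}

Negative, Positive, Negative, Negative, Negative

One predicate separates the groups cleanly: power ≥ 5 AND freq ≤ 9.
{source=south, freq=17, power=4, channel=4}: power = 4, freq = 17, does not pass → Negative.
{source=north, freq=5, power=15, channel=16}: power = 15, freq = 5, passes → Positive.
{source=west, freq=17, power=7, channel=7}: power = 7, freq = 17, does not pass → Negative.
{source=west, freq=26, power=6, channel=10}: power = 6, freq = 26, does not pass → Negative.
{source=east, freq=25, power=5, channel=20}: power = 5, freq = 25, does not pass → Negative.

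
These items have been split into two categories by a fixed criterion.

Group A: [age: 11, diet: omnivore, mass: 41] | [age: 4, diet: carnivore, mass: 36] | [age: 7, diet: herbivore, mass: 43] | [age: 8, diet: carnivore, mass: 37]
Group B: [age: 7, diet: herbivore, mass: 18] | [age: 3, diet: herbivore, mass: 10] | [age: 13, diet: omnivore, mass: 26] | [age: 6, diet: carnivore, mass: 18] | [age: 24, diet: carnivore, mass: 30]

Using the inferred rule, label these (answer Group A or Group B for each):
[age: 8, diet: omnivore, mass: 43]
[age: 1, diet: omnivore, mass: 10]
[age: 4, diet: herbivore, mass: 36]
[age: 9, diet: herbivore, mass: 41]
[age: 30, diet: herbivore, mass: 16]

'Group A' ⟺ mass ≥ 36.
[age: 8, diet: omnivore, mass: 43]: mass = 43 — fits, so Group A.
[age: 1, diet: omnivore, mass: 10]: mass = 10 — does not pass, so Group B.
[age: 4, diet: herbivore, mass: 36]: mass = 36 — fits, so Group A.
[age: 9, diet: herbivore, mass: 41]: mass = 41 — fits, so Group A.
[age: 30, diet: herbivore, mass: 16]: mass = 16 — does not pass, so Group B.

Group A, Group B, Group A, Group A, Group B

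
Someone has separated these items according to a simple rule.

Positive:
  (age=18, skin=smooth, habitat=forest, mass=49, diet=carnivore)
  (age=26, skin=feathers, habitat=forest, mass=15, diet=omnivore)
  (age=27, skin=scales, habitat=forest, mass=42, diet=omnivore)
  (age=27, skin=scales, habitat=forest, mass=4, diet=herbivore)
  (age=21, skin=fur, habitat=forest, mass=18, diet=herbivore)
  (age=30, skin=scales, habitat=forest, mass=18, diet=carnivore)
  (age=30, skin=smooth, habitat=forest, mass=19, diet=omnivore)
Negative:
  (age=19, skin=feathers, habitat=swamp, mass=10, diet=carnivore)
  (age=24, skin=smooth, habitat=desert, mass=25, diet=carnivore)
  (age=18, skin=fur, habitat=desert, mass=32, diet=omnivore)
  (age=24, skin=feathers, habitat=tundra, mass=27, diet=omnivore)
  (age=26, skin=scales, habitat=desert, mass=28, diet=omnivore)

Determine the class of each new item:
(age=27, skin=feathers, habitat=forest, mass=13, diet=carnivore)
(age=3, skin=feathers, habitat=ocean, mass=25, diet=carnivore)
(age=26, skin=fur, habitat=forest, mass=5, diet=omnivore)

Every 'Positive' example satisfies: habitat is forest. None of the 'Negative' examples do.

Positive, Negative, Positive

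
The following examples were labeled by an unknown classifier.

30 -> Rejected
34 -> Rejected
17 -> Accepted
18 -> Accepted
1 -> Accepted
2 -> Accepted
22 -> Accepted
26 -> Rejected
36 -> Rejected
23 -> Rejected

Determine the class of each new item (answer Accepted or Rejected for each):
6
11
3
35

Accepted, Accepted, Accepted, Rejected

Rule: at most 22. This holds for each 'Accepted' example and fails for each 'Rejected' one.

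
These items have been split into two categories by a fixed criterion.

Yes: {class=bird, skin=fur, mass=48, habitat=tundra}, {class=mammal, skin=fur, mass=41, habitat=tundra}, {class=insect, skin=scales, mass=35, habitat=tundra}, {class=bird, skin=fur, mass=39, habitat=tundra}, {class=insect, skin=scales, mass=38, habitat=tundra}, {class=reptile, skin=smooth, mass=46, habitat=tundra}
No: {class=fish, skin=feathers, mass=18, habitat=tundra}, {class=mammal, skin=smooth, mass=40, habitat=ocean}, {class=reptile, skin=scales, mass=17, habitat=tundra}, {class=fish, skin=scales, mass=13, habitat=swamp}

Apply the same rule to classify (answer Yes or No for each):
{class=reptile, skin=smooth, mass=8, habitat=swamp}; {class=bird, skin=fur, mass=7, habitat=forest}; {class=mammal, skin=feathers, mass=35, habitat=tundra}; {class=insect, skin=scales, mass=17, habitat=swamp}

No, No, Yes, No

All 'Yes' examples share one property — habitat is tundra AND mass ≥ 35 — and every 'No' example lacks it.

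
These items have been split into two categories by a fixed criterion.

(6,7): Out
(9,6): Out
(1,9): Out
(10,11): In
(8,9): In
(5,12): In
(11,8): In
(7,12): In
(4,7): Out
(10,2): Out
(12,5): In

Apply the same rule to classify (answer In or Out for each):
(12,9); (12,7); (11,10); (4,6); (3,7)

The common property of the 'In' items is: sum ≥ 17. No 'Out' item has it.
(12,9): In (12+9 = 21).
(12,7): In (12+7 = 19).
(11,10): In (11+10 = 21).
(4,6): Out (4+6 = 10).
(3,7): Out (3+7 = 10).

In, In, In, Out, Out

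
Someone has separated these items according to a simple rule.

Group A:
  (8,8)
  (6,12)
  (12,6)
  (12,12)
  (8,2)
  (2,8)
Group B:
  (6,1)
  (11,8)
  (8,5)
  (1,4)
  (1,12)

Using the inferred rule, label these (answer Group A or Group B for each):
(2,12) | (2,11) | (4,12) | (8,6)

Group A, Group B, Group A, Group A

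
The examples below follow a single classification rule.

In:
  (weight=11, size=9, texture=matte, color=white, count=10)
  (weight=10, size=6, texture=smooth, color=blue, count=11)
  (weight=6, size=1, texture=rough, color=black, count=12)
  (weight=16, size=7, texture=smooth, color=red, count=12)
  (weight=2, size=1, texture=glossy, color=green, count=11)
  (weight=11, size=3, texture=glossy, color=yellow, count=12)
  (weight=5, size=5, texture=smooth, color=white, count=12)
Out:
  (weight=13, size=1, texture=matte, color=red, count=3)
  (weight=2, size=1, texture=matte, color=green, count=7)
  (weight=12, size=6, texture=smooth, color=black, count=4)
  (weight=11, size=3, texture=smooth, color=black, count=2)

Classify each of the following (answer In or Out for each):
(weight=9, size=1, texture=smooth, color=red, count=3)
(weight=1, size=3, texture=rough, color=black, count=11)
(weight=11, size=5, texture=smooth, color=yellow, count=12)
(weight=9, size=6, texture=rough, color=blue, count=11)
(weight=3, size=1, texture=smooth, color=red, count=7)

All 'In' examples share one property — count ≥ 10 — and every 'Out' example lacks it.

Out, In, In, In, Out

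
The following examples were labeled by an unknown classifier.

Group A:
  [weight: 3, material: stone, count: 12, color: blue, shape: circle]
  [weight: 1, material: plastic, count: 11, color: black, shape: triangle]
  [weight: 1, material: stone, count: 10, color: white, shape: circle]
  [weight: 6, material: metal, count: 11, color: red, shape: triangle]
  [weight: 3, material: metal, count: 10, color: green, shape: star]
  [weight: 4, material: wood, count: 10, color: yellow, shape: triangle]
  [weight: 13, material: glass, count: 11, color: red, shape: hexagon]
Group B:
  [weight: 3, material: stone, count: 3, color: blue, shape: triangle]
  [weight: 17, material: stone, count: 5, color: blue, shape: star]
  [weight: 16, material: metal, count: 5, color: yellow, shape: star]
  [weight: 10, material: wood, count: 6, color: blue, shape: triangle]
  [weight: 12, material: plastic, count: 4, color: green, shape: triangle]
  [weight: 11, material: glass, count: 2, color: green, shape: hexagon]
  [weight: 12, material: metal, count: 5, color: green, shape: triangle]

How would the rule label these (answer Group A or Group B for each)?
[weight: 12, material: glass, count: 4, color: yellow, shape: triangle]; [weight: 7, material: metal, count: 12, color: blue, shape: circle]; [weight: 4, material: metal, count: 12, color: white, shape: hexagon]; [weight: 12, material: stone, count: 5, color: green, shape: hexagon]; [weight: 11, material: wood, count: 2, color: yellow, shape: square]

The pattern is that an item is 'Group A' exactly when: count ≥ 10.

Group B, Group A, Group A, Group B, Group B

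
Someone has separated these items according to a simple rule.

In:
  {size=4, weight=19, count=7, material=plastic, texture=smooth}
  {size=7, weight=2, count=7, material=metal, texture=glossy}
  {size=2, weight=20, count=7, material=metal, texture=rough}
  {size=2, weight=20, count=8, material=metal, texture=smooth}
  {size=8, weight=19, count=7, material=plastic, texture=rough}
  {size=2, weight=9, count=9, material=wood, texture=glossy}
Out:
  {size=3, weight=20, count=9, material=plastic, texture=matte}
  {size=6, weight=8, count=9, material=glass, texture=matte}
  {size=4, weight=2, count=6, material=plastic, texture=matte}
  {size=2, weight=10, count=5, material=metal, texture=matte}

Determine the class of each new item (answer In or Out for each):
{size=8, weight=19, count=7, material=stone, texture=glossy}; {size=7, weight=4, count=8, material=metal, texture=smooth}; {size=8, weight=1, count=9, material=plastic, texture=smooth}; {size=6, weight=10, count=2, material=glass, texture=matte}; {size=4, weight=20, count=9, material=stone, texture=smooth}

Every 'In' example satisfies: texture is not matte. None of the 'Out' examples do.
{size=8, weight=19, count=7, material=stone, texture=glossy}: texture is glossy — has this property, so In.
{size=7, weight=4, count=8, material=metal, texture=smooth}: texture is smooth — has this property, so In.
{size=8, weight=1, count=9, material=plastic, texture=smooth}: texture is smooth — has this property, so In.
{size=6, weight=10, count=2, material=glass, texture=matte}: texture is matte — does not pass, so Out.
{size=4, weight=20, count=9, material=stone, texture=smooth}: texture is smooth — has this property, so In.

In, In, In, Out, In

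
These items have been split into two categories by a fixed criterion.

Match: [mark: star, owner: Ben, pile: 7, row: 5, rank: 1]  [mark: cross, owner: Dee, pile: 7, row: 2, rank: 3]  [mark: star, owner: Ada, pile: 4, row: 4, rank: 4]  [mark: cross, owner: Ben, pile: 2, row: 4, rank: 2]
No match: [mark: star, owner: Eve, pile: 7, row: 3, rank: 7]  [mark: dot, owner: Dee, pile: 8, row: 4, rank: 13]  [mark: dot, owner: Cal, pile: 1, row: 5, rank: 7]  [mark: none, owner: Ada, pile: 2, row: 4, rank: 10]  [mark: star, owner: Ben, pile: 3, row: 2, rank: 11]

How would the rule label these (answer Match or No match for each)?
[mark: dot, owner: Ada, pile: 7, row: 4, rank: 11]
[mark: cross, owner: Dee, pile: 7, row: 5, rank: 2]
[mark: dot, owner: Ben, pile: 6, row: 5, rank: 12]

No match, Match, No match

A rule that fits every label: rank ≤ 4 — true of each 'Match' example, false of each 'No match' one.
[mark: dot, owner: Ada, pile: 7, row: 4, rank: 11] → rank = 11 → No match. [mark: cross, owner: Dee, pile: 7, row: 5, rank: 2] → rank = 2 → Match. [mark: dot, owner: Ben, pile: 6, row: 5, rank: 12] → rank = 12 → No match.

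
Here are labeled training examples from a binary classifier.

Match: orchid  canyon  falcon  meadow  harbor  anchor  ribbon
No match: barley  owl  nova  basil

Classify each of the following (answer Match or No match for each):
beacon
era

The distinguishing property — length 6 AND contains 'o' — holds for all the 'Match' cases and none of the 'No match' cases.
Match: beacon, since length 6, has 'o'. No match: era, since length 3, no 'o'.

Match, No match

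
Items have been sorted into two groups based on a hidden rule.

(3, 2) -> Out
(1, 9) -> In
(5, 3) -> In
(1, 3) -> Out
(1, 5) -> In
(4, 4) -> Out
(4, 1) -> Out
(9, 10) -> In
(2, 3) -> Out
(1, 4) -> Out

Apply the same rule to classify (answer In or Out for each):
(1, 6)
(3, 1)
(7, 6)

In, Out, In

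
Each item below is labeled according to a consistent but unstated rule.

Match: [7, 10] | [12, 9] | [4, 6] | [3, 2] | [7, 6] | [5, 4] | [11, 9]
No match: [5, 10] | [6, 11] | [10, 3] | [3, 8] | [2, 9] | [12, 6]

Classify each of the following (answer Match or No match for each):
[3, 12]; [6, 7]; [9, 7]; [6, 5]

No match, Match, Match, Match

The classifier is using: |first − second| ≤ 3.
[3, 12]: No match (|3−12| = 9). [6, 7]: Match (|6−7| = 1). [9, 7]: Match (|9−7| = 2). [6, 5]: Match (|6−5| = 1).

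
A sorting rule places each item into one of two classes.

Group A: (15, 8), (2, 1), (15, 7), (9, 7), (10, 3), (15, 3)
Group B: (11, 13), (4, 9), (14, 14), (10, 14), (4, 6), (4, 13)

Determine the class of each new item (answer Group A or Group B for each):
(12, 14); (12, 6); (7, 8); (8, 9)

Group B, Group A, Group B, Group B

Every 'Group A' example satisfies: first > second. None of the 'Group B' examples do.
Group B: (12, 14), since 12 < 14.
Group A: (12, 6), since 12 > 6.
Group B: (7, 8), since 7 < 8.
Group B: (8, 9), since 8 < 9.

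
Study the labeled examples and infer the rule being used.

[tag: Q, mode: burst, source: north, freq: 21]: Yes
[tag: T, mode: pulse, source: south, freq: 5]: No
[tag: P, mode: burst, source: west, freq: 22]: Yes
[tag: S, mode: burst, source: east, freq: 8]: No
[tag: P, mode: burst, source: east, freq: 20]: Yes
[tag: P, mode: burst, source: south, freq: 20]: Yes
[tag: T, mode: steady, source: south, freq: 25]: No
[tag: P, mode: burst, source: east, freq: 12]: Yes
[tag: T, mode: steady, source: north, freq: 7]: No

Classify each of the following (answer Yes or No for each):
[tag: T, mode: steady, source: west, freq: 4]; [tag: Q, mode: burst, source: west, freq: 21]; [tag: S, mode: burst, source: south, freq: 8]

No, Yes, No

The classifier is using: tag is P OR tag is Q.
[tag: T, mode: steady, source: west, freq: 4]: tag is T, does not pass → No. [tag: Q, mode: burst, source: west, freq: 21]: tag is Q, matches → Yes. [tag: S, mode: burst, source: south, freq: 8]: tag is S, does not pass → No.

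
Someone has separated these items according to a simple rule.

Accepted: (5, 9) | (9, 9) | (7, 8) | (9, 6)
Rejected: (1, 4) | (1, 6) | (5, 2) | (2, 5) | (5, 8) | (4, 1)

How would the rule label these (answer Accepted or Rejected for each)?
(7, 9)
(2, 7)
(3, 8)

The rule appears to be: sum ≥ 14.
Accepted: (7, 9), since 7+9 = 16. Rejected: (2, 7), since 2+7 = 9. Rejected: (3, 8), since 3+8 = 11.

Accepted, Rejected, Rejected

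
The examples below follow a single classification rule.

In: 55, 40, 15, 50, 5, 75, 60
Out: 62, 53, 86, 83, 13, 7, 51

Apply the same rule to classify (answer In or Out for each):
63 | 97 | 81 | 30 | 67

Out, Out, Out, In, Out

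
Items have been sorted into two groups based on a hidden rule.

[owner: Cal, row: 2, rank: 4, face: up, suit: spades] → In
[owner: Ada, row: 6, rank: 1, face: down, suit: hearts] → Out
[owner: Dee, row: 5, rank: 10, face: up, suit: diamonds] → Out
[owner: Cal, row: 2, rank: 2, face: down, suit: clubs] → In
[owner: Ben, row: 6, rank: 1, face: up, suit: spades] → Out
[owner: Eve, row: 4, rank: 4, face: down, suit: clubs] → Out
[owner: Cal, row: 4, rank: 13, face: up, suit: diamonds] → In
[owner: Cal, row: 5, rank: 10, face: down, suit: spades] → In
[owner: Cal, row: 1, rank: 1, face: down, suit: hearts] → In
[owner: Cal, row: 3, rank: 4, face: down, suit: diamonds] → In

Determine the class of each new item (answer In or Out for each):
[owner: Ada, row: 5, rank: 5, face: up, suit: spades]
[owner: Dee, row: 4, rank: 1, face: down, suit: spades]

Out, Out

The common property of the 'In' items is: owner is Cal. No 'Out' item has it.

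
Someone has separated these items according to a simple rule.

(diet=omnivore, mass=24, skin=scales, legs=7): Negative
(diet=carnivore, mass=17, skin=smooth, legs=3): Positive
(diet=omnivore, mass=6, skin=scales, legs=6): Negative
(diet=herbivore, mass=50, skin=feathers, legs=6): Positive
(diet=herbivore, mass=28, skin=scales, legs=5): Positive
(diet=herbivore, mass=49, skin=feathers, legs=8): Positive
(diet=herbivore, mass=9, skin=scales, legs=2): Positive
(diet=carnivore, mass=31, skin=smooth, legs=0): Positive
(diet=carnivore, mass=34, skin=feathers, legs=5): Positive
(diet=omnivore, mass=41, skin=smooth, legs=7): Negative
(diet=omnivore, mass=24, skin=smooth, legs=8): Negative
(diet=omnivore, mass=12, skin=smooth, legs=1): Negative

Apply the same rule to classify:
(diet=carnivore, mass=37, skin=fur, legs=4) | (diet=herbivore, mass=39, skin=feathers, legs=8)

Checking candidate rules against both groups, what survives is: diet is not omnivore.
(diet=carnivore, mass=37, skin=fur, legs=4): Positive (diet is carnivore).
(diet=herbivore, mass=39, skin=feathers, legs=8): Positive (diet is herbivore).

Positive, Positive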